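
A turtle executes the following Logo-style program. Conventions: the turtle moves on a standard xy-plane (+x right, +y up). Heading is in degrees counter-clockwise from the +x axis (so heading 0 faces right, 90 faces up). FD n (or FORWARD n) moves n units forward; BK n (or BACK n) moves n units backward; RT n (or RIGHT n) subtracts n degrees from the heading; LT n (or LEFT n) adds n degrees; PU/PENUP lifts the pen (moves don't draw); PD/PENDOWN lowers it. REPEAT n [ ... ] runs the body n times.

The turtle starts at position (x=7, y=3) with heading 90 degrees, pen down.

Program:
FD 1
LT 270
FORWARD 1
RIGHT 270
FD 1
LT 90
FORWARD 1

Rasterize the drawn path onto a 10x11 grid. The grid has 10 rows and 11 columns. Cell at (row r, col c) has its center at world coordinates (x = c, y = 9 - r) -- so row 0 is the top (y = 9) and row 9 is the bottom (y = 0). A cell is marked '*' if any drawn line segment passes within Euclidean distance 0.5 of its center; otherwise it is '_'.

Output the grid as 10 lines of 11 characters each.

Segment 0: (7,3) -> (7,4)
Segment 1: (7,4) -> (8,4)
Segment 2: (8,4) -> (8,5)
Segment 3: (8,5) -> (7,5)

Answer: ___________
___________
___________
___________
_______**__
_______**__
_______*___
___________
___________
___________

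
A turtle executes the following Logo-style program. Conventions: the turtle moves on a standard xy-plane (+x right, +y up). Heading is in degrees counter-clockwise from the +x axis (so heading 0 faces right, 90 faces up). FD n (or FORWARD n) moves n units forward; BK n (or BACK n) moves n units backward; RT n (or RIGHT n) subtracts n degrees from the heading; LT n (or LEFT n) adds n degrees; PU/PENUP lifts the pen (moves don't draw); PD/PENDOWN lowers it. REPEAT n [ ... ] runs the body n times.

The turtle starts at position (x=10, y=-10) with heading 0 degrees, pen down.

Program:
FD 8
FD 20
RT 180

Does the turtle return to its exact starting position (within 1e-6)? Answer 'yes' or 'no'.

Executing turtle program step by step:
Start: pos=(10,-10), heading=0, pen down
FD 8: (10,-10) -> (18,-10) [heading=0, draw]
FD 20: (18,-10) -> (38,-10) [heading=0, draw]
RT 180: heading 0 -> 180
Final: pos=(38,-10), heading=180, 2 segment(s) drawn

Start position: (10, -10)
Final position: (38, -10)
Distance = 28; >= 1e-6 -> NOT closed

Answer: no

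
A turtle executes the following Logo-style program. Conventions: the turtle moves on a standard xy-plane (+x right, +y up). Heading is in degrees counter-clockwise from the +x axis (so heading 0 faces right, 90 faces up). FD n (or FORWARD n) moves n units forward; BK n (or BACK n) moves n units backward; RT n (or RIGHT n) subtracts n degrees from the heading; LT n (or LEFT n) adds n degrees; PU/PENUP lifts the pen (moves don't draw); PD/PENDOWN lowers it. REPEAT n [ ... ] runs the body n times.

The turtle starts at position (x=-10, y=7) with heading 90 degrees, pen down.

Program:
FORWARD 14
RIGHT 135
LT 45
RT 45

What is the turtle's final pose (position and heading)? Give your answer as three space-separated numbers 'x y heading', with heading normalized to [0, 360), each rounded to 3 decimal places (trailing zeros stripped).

Executing turtle program step by step:
Start: pos=(-10,7), heading=90, pen down
FD 14: (-10,7) -> (-10,21) [heading=90, draw]
RT 135: heading 90 -> 315
LT 45: heading 315 -> 0
RT 45: heading 0 -> 315
Final: pos=(-10,21), heading=315, 1 segment(s) drawn

Answer: -10 21 315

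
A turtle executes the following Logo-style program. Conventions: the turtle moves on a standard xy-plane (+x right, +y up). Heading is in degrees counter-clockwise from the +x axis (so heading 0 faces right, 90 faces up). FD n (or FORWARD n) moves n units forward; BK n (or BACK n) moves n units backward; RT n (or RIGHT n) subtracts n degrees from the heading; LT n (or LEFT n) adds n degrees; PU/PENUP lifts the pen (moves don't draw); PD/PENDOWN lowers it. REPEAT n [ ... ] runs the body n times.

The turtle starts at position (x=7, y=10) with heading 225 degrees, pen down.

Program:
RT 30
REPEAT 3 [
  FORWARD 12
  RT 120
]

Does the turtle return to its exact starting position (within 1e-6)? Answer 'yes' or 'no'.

Answer: yes

Derivation:
Executing turtle program step by step:
Start: pos=(7,10), heading=225, pen down
RT 30: heading 225 -> 195
REPEAT 3 [
  -- iteration 1/3 --
  FD 12: (7,10) -> (-4.591,6.894) [heading=195, draw]
  RT 120: heading 195 -> 75
  -- iteration 2/3 --
  FD 12: (-4.591,6.894) -> (-1.485,18.485) [heading=75, draw]
  RT 120: heading 75 -> 315
  -- iteration 3/3 --
  FD 12: (-1.485,18.485) -> (7,10) [heading=315, draw]
  RT 120: heading 315 -> 195
]
Final: pos=(7,10), heading=195, 3 segment(s) drawn

Start position: (7, 10)
Final position: (7, 10)
Distance = 0; < 1e-6 -> CLOSED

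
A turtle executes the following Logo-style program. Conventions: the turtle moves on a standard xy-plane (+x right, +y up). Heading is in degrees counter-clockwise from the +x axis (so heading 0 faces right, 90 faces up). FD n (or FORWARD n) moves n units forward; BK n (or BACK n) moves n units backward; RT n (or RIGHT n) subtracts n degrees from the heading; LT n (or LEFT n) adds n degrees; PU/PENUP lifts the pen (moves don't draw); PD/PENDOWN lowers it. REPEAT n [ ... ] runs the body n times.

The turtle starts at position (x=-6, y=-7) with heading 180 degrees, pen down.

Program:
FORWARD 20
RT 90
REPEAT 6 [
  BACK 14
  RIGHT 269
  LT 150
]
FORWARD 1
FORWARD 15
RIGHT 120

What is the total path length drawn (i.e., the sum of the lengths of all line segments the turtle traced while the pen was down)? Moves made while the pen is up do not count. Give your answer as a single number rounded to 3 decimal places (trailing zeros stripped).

Executing turtle program step by step:
Start: pos=(-6,-7), heading=180, pen down
FD 20: (-6,-7) -> (-26,-7) [heading=180, draw]
RT 90: heading 180 -> 90
REPEAT 6 [
  -- iteration 1/6 --
  BK 14: (-26,-7) -> (-26,-21) [heading=90, draw]
  RT 269: heading 90 -> 181
  LT 150: heading 181 -> 331
  -- iteration 2/6 --
  BK 14: (-26,-21) -> (-38.245,-14.213) [heading=331, draw]
  RT 269: heading 331 -> 62
  LT 150: heading 62 -> 212
  -- iteration 3/6 --
  BK 14: (-38.245,-14.213) -> (-26.372,-6.794) [heading=212, draw]
  RT 269: heading 212 -> 303
  LT 150: heading 303 -> 93
  -- iteration 4/6 --
  BK 14: (-26.372,-6.794) -> (-25.639,-20.775) [heading=93, draw]
  RT 269: heading 93 -> 184
  LT 150: heading 184 -> 334
  -- iteration 5/6 --
  BK 14: (-25.639,-20.775) -> (-38.222,-14.637) [heading=334, draw]
  RT 269: heading 334 -> 65
  LT 150: heading 65 -> 215
  -- iteration 6/6 --
  BK 14: (-38.222,-14.637) -> (-26.754,-6.607) [heading=215, draw]
  RT 269: heading 215 -> 306
  LT 150: heading 306 -> 96
]
FD 1: (-26.754,-6.607) -> (-26.859,-5.613) [heading=96, draw]
FD 15: (-26.859,-5.613) -> (-28.427,9.305) [heading=96, draw]
RT 120: heading 96 -> 336
Final: pos=(-28.427,9.305), heading=336, 9 segment(s) drawn

Segment lengths:
  seg 1: (-6,-7) -> (-26,-7), length = 20
  seg 2: (-26,-7) -> (-26,-21), length = 14
  seg 3: (-26,-21) -> (-38.245,-14.213), length = 14
  seg 4: (-38.245,-14.213) -> (-26.372,-6.794), length = 14
  seg 5: (-26.372,-6.794) -> (-25.639,-20.775), length = 14
  seg 6: (-25.639,-20.775) -> (-38.222,-14.637), length = 14
  seg 7: (-38.222,-14.637) -> (-26.754,-6.607), length = 14
  seg 8: (-26.754,-6.607) -> (-26.859,-5.613), length = 1
  seg 9: (-26.859,-5.613) -> (-28.427,9.305), length = 15
Total = 120

Answer: 120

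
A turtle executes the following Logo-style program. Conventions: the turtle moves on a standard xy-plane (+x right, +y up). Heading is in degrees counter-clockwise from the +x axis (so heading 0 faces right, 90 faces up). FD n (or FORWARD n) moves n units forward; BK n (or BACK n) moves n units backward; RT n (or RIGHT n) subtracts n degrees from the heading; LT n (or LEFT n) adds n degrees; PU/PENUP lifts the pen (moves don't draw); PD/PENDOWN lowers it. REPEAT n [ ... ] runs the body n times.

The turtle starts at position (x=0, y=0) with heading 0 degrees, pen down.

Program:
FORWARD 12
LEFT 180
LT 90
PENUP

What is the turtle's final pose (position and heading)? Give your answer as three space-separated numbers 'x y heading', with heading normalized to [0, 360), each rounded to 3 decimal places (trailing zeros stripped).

Answer: 12 0 270

Derivation:
Executing turtle program step by step:
Start: pos=(0,0), heading=0, pen down
FD 12: (0,0) -> (12,0) [heading=0, draw]
LT 180: heading 0 -> 180
LT 90: heading 180 -> 270
PU: pen up
Final: pos=(12,0), heading=270, 1 segment(s) drawn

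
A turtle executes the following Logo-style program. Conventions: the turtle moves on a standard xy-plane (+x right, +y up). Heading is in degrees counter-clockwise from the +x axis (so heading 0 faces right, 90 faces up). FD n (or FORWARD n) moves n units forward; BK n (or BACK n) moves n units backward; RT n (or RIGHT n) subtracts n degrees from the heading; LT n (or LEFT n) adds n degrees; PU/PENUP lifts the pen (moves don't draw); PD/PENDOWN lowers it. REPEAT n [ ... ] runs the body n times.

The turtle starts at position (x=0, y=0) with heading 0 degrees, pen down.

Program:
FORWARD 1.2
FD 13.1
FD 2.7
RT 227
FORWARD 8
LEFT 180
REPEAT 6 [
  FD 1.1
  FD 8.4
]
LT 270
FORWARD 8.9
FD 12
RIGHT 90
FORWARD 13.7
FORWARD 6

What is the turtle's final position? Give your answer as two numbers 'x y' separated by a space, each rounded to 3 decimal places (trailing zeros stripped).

Executing turtle program step by step:
Start: pos=(0,0), heading=0, pen down
FD 1.2: (0,0) -> (1.2,0) [heading=0, draw]
FD 13.1: (1.2,0) -> (14.3,0) [heading=0, draw]
FD 2.7: (14.3,0) -> (17,0) [heading=0, draw]
RT 227: heading 0 -> 133
FD 8: (17,0) -> (11.544,5.851) [heading=133, draw]
LT 180: heading 133 -> 313
REPEAT 6 [
  -- iteration 1/6 --
  FD 1.1: (11.544,5.851) -> (12.294,5.046) [heading=313, draw]
  FD 8.4: (12.294,5.046) -> (18.023,-1.097) [heading=313, draw]
  -- iteration 2/6 --
  FD 1.1: (18.023,-1.097) -> (18.773,-1.902) [heading=313, draw]
  FD 8.4: (18.773,-1.902) -> (24.502,-8.045) [heading=313, draw]
  -- iteration 3/6 --
  FD 1.1: (24.502,-8.045) -> (25.252,-8.849) [heading=313, draw]
  FD 8.4: (25.252,-8.849) -> (30.981,-14.993) [heading=313, draw]
  -- iteration 4/6 --
  FD 1.1: (30.981,-14.993) -> (31.731,-15.797) [heading=313, draw]
  FD 8.4: (31.731,-15.797) -> (37.46,-21.941) [heading=313, draw]
  -- iteration 5/6 --
  FD 1.1: (37.46,-21.941) -> (38.21,-22.745) [heading=313, draw]
  FD 8.4: (38.21,-22.745) -> (43.939,-28.888) [heading=313, draw]
  -- iteration 6/6 --
  FD 1.1: (43.939,-28.888) -> (44.689,-29.693) [heading=313, draw]
  FD 8.4: (44.689,-29.693) -> (50.418,-35.836) [heading=313, draw]
]
LT 270: heading 313 -> 223
FD 8.9: (50.418,-35.836) -> (43.909,-41.906) [heading=223, draw]
FD 12: (43.909,-41.906) -> (35.133,-50.09) [heading=223, draw]
RT 90: heading 223 -> 133
FD 13.7: (35.133,-50.09) -> (25.789,-40.071) [heading=133, draw]
FD 6: (25.789,-40.071) -> (21.697,-35.682) [heading=133, draw]
Final: pos=(21.697,-35.682), heading=133, 20 segment(s) drawn

Answer: 21.697 -35.682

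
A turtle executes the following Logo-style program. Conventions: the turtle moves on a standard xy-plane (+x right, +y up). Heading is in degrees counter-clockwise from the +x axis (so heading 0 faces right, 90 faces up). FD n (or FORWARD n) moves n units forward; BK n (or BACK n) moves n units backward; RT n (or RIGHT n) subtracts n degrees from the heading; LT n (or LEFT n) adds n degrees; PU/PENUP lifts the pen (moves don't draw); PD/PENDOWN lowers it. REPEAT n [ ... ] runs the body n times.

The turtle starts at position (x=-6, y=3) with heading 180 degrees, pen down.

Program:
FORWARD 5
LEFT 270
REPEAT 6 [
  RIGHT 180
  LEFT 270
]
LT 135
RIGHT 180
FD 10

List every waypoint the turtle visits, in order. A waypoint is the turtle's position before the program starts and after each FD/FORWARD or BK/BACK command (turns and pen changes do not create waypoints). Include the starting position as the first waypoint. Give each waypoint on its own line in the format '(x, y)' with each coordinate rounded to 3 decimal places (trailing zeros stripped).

Executing turtle program step by step:
Start: pos=(-6,3), heading=180, pen down
FD 5: (-6,3) -> (-11,3) [heading=180, draw]
LT 270: heading 180 -> 90
REPEAT 6 [
  -- iteration 1/6 --
  RT 180: heading 90 -> 270
  LT 270: heading 270 -> 180
  -- iteration 2/6 --
  RT 180: heading 180 -> 0
  LT 270: heading 0 -> 270
  -- iteration 3/6 --
  RT 180: heading 270 -> 90
  LT 270: heading 90 -> 0
  -- iteration 4/6 --
  RT 180: heading 0 -> 180
  LT 270: heading 180 -> 90
  -- iteration 5/6 --
  RT 180: heading 90 -> 270
  LT 270: heading 270 -> 180
  -- iteration 6/6 --
  RT 180: heading 180 -> 0
  LT 270: heading 0 -> 270
]
LT 135: heading 270 -> 45
RT 180: heading 45 -> 225
FD 10: (-11,3) -> (-18.071,-4.071) [heading=225, draw]
Final: pos=(-18.071,-4.071), heading=225, 2 segment(s) drawn
Waypoints (3 total):
(-6, 3)
(-11, 3)
(-18.071, -4.071)

Answer: (-6, 3)
(-11, 3)
(-18.071, -4.071)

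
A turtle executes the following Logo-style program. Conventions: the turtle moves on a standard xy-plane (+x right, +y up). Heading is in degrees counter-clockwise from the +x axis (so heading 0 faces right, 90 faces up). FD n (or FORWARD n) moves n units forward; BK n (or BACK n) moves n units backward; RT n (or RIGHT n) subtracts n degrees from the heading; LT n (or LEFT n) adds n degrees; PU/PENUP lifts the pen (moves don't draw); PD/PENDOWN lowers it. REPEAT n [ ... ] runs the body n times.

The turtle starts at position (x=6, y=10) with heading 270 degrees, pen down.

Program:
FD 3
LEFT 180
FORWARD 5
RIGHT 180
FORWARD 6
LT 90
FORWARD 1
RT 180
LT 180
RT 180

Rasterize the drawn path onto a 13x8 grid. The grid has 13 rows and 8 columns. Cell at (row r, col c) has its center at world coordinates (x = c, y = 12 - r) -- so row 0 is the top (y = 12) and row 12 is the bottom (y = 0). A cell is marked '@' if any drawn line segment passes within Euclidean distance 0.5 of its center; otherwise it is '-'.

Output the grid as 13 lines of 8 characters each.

Segment 0: (6,10) -> (6,7)
Segment 1: (6,7) -> (6,12)
Segment 2: (6,12) -> (6,6)
Segment 3: (6,6) -> (7,6)

Answer: ------@-
------@-
------@-
------@-
------@-
------@-
------@@
--------
--------
--------
--------
--------
--------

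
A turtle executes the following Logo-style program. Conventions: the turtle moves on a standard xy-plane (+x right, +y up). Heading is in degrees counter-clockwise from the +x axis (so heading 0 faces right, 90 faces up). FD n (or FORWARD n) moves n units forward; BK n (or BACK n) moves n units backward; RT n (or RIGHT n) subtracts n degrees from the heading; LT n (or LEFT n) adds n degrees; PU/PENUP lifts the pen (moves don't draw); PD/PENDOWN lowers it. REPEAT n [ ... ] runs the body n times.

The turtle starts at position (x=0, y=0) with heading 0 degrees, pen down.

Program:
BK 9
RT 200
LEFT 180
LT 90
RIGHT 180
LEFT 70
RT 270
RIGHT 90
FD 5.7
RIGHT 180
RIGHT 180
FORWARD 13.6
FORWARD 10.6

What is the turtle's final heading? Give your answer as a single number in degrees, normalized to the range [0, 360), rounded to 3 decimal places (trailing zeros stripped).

Answer: 320

Derivation:
Executing turtle program step by step:
Start: pos=(0,0), heading=0, pen down
BK 9: (0,0) -> (-9,0) [heading=0, draw]
RT 200: heading 0 -> 160
LT 180: heading 160 -> 340
LT 90: heading 340 -> 70
RT 180: heading 70 -> 250
LT 70: heading 250 -> 320
RT 270: heading 320 -> 50
RT 90: heading 50 -> 320
FD 5.7: (-9,0) -> (-4.634,-3.664) [heading=320, draw]
RT 180: heading 320 -> 140
RT 180: heading 140 -> 320
FD 13.6: (-4.634,-3.664) -> (5.785,-12.406) [heading=320, draw]
FD 10.6: (5.785,-12.406) -> (13.905,-19.219) [heading=320, draw]
Final: pos=(13.905,-19.219), heading=320, 4 segment(s) drawn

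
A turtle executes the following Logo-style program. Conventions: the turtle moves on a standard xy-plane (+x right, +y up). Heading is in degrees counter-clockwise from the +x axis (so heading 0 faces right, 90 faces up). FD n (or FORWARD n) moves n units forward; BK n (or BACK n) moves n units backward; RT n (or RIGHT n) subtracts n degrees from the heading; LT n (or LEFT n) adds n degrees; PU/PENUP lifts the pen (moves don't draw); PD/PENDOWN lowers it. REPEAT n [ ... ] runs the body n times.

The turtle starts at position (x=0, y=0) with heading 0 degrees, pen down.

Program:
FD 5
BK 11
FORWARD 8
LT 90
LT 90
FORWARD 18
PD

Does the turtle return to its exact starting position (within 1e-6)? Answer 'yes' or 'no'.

Answer: no

Derivation:
Executing turtle program step by step:
Start: pos=(0,0), heading=0, pen down
FD 5: (0,0) -> (5,0) [heading=0, draw]
BK 11: (5,0) -> (-6,0) [heading=0, draw]
FD 8: (-6,0) -> (2,0) [heading=0, draw]
LT 90: heading 0 -> 90
LT 90: heading 90 -> 180
FD 18: (2,0) -> (-16,0) [heading=180, draw]
PD: pen down
Final: pos=(-16,0), heading=180, 4 segment(s) drawn

Start position: (0, 0)
Final position: (-16, 0)
Distance = 16; >= 1e-6 -> NOT closed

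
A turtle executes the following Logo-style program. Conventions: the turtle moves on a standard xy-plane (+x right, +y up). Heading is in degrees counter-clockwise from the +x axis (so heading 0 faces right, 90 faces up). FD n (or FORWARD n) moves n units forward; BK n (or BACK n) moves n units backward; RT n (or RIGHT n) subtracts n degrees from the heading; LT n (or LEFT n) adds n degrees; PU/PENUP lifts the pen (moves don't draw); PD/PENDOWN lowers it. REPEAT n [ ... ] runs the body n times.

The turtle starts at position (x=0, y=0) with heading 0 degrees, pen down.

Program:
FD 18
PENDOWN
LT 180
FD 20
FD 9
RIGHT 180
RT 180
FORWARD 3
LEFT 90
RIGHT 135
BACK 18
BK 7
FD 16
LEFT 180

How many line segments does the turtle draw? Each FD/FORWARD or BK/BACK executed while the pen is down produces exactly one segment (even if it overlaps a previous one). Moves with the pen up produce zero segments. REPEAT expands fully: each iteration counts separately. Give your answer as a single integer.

Executing turtle program step by step:
Start: pos=(0,0), heading=0, pen down
FD 18: (0,0) -> (18,0) [heading=0, draw]
PD: pen down
LT 180: heading 0 -> 180
FD 20: (18,0) -> (-2,0) [heading=180, draw]
FD 9: (-2,0) -> (-11,0) [heading=180, draw]
RT 180: heading 180 -> 0
RT 180: heading 0 -> 180
FD 3: (-11,0) -> (-14,0) [heading=180, draw]
LT 90: heading 180 -> 270
RT 135: heading 270 -> 135
BK 18: (-14,0) -> (-1.272,-12.728) [heading=135, draw]
BK 7: (-1.272,-12.728) -> (3.678,-17.678) [heading=135, draw]
FD 16: (3.678,-17.678) -> (-7.636,-6.364) [heading=135, draw]
LT 180: heading 135 -> 315
Final: pos=(-7.636,-6.364), heading=315, 7 segment(s) drawn
Segments drawn: 7

Answer: 7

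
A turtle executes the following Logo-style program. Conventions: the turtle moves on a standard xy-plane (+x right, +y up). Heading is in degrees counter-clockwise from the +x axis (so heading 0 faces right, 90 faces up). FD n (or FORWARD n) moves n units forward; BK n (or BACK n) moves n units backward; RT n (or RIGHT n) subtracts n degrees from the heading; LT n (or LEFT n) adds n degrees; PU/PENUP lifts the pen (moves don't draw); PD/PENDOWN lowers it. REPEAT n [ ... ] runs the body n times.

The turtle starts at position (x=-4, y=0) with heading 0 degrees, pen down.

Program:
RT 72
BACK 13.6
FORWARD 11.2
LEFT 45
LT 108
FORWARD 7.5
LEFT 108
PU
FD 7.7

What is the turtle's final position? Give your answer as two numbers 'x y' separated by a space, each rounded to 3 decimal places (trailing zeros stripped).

Executing turtle program step by step:
Start: pos=(-4,0), heading=0, pen down
RT 72: heading 0 -> 288
BK 13.6: (-4,0) -> (-8.203,12.934) [heading=288, draw]
FD 11.2: (-8.203,12.934) -> (-4.742,2.283) [heading=288, draw]
LT 45: heading 288 -> 333
LT 108: heading 333 -> 81
FD 7.5: (-4.742,2.283) -> (-3.568,9.69) [heading=81, draw]
LT 108: heading 81 -> 189
PU: pen up
FD 7.7: (-3.568,9.69) -> (-11.174,8.486) [heading=189, move]
Final: pos=(-11.174,8.486), heading=189, 3 segment(s) drawn

Answer: -11.174 8.486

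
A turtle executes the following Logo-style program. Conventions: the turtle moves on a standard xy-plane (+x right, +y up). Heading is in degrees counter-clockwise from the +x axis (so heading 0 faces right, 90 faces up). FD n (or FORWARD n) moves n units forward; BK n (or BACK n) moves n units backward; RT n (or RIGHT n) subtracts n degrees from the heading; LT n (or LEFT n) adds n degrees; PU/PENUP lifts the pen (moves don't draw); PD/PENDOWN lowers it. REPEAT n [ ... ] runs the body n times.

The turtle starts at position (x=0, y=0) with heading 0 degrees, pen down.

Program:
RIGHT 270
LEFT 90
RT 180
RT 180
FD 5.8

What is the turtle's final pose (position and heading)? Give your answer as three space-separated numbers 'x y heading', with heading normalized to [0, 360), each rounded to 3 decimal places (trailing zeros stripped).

Executing turtle program step by step:
Start: pos=(0,0), heading=0, pen down
RT 270: heading 0 -> 90
LT 90: heading 90 -> 180
RT 180: heading 180 -> 0
RT 180: heading 0 -> 180
FD 5.8: (0,0) -> (-5.8,0) [heading=180, draw]
Final: pos=(-5.8,0), heading=180, 1 segment(s) drawn

Answer: -5.8 0 180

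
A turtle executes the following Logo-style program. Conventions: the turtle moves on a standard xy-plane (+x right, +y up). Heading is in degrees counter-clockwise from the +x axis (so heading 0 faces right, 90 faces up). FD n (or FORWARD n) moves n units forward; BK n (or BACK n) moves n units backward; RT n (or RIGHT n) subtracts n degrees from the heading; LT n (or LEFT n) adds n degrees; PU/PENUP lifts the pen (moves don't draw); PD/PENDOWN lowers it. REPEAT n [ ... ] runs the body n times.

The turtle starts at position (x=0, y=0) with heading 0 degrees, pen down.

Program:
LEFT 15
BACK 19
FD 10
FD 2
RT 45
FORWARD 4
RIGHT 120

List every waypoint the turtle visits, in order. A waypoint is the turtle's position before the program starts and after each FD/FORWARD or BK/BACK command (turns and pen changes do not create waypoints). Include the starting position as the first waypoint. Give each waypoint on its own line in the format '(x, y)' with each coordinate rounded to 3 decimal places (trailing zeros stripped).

Executing turtle program step by step:
Start: pos=(0,0), heading=0, pen down
LT 15: heading 0 -> 15
BK 19: (0,0) -> (-18.353,-4.918) [heading=15, draw]
FD 10: (-18.353,-4.918) -> (-8.693,-2.329) [heading=15, draw]
FD 2: (-8.693,-2.329) -> (-6.761,-1.812) [heading=15, draw]
RT 45: heading 15 -> 330
FD 4: (-6.761,-1.812) -> (-3.297,-3.812) [heading=330, draw]
RT 120: heading 330 -> 210
Final: pos=(-3.297,-3.812), heading=210, 4 segment(s) drawn
Waypoints (5 total):
(0, 0)
(-18.353, -4.918)
(-8.693, -2.329)
(-6.761, -1.812)
(-3.297, -3.812)

Answer: (0, 0)
(-18.353, -4.918)
(-8.693, -2.329)
(-6.761, -1.812)
(-3.297, -3.812)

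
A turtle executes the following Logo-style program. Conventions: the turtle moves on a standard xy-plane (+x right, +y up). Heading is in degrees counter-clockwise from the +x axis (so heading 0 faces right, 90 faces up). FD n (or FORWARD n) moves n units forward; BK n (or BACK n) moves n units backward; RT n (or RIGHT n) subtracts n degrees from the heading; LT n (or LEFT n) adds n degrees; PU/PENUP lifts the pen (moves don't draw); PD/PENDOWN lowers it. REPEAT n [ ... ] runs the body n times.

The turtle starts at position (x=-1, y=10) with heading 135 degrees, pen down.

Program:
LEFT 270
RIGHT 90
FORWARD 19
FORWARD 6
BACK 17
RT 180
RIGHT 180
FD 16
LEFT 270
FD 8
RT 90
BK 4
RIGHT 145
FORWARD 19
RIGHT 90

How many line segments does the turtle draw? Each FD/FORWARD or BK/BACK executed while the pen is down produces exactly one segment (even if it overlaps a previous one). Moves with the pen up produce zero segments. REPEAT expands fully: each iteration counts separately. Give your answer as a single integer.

Answer: 7

Derivation:
Executing turtle program step by step:
Start: pos=(-1,10), heading=135, pen down
LT 270: heading 135 -> 45
RT 90: heading 45 -> 315
FD 19: (-1,10) -> (12.435,-3.435) [heading=315, draw]
FD 6: (12.435,-3.435) -> (16.678,-7.678) [heading=315, draw]
BK 17: (16.678,-7.678) -> (4.657,4.343) [heading=315, draw]
RT 180: heading 315 -> 135
RT 180: heading 135 -> 315
FD 16: (4.657,4.343) -> (15.971,-6.971) [heading=315, draw]
LT 270: heading 315 -> 225
FD 8: (15.971,-6.971) -> (10.314,-12.627) [heading=225, draw]
RT 90: heading 225 -> 135
BK 4: (10.314,-12.627) -> (13.142,-15.456) [heading=135, draw]
RT 145: heading 135 -> 350
FD 19: (13.142,-15.456) -> (31.853,-18.755) [heading=350, draw]
RT 90: heading 350 -> 260
Final: pos=(31.853,-18.755), heading=260, 7 segment(s) drawn
Segments drawn: 7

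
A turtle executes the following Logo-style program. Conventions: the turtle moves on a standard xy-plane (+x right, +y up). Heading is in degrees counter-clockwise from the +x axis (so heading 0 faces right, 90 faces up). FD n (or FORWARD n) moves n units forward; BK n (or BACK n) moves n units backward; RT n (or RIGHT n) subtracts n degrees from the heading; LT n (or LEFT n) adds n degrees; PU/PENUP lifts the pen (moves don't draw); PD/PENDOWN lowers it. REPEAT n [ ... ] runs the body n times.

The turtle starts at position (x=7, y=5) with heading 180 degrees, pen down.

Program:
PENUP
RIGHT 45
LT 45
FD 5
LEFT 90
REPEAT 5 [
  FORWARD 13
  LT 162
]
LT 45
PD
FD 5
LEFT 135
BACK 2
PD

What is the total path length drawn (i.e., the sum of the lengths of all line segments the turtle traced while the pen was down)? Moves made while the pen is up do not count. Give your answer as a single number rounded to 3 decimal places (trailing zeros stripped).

Answer: 7

Derivation:
Executing turtle program step by step:
Start: pos=(7,5), heading=180, pen down
PU: pen up
RT 45: heading 180 -> 135
LT 45: heading 135 -> 180
FD 5: (7,5) -> (2,5) [heading=180, move]
LT 90: heading 180 -> 270
REPEAT 5 [
  -- iteration 1/5 --
  FD 13: (2,5) -> (2,-8) [heading=270, move]
  LT 162: heading 270 -> 72
  -- iteration 2/5 --
  FD 13: (2,-8) -> (6.017,4.364) [heading=72, move]
  LT 162: heading 72 -> 234
  -- iteration 3/5 --
  FD 13: (6.017,4.364) -> (-1.624,-6.153) [heading=234, move]
  LT 162: heading 234 -> 36
  -- iteration 4/5 --
  FD 13: (-1.624,-6.153) -> (8.893,1.488) [heading=36, move]
  LT 162: heading 36 -> 198
  -- iteration 5/5 --
  FD 13: (8.893,1.488) -> (-3.471,-2.529) [heading=198, move]
  LT 162: heading 198 -> 0
]
LT 45: heading 0 -> 45
PD: pen down
FD 5: (-3.471,-2.529) -> (0.065,1.006) [heading=45, draw]
LT 135: heading 45 -> 180
BK 2: (0.065,1.006) -> (2.065,1.006) [heading=180, draw]
PD: pen down
Final: pos=(2.065,1.006), heading=180, 2 segment(s) drawn

Segment lengths:
  seg 1: (-3.471,-2.529) -> (0.065,1.006), length = 5
  seg 2: (0.065,1.006) -> (2.065,1.006), length = 2
Total = 7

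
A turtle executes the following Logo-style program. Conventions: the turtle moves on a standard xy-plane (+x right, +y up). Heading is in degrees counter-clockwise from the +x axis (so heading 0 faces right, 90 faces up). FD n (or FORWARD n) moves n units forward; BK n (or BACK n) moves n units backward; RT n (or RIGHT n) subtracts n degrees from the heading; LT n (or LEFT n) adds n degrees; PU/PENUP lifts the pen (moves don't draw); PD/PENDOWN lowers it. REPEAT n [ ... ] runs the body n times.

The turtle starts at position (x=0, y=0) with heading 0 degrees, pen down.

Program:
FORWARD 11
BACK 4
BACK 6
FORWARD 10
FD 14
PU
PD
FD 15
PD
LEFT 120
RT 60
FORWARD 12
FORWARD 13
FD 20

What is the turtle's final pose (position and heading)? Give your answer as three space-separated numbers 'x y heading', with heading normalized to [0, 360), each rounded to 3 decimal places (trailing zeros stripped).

Executing turtle program step by step:
Start: pos=(0,0), heading=0, pen down
FD 11: (0,0) -> (11,0) [heading=0, draw]
BK 4: (11,0) -> (7,0) [heading=0, draw]
BK 6: (7,0) -> (1,0) [heading=0, draw]
FD 10: (1,0) -> (11,0) [heading=0, draw]
FD 14: (11,0) -> (25,0) [heading=0, draw]
PU: pen up
PD: pen down
FD 15: (25,0) -> (40,0) [heading=0, draw]
PD: pen down
LT 120: heading 0 -> 120
RT 60: heading 120 -> 60
FD 12: (40,0) -> (46,10.392) [heading=60, draw]
FD 13: (46,10.392) -> (52.5,21.651) [heading=60, draw]
FD 20: (52.5,21.651) -> (62.5,38.971) [heading=60, draw]
Final: pos=(62.5,38.971), heading=60, 9 segment(s) drawn

Answer: 62.5 38.971 60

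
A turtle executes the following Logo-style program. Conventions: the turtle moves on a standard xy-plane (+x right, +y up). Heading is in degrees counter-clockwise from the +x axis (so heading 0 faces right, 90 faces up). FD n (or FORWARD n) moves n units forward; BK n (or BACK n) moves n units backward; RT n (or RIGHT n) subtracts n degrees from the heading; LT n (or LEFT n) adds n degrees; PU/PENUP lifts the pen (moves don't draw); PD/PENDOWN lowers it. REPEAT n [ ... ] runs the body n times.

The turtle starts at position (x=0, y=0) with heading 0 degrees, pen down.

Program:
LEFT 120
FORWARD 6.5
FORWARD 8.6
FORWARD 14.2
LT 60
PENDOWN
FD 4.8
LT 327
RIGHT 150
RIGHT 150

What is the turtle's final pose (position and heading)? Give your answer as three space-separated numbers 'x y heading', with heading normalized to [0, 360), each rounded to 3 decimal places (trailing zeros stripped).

Answer: -19.45 25.375 207

Derivation:
Executing turtle program step by step:
Start: pos=(0,0), heading=0, pen down
LT 120: heading 0 -> 120
FD 6.5: (0,0) -> (-3.25,5.629) [heading=120, draw]
FD 8.6: (-3.25,5.629) -> (-7.55,13.077) [heading=120, draw]
FD 14.2: (-7.55,13.077) -> (-14.65,25.375) [heading=120, draw]
LT 60: heading 120 -> 180
PD: pen down
FD 4.8: (-14.65,25.375) -> (-19.45,25.375) [heading=180, draw]
LT 327: heading 180 -> 147
RT 150: heading 147 -> 357
RT 150: heading 357 -> 207
Final: pos=(-19.45,25.375), heading=207, 4 segment(s) drawn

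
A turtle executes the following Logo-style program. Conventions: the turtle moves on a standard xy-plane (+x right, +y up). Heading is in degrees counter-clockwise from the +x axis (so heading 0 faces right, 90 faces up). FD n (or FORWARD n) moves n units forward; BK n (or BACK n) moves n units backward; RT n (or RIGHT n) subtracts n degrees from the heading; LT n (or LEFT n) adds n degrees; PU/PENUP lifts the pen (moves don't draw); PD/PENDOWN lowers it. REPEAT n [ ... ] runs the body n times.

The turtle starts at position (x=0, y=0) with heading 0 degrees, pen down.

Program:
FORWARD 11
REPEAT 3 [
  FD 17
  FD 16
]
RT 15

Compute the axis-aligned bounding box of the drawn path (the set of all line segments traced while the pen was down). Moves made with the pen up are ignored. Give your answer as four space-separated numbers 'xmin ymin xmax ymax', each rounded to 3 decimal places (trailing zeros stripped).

Answer: 0 0 110 0

Derivation:
Executing turtle program step by step:
Start: pos=(0,0), heading=0, pen down
FD 11: (0,0) -> (11,0) [heading=0, draw]
REPEAT 3 [
  -- iteration 1/3 --
  FD 17: (11,0) -> (28,0) [heading=0, draw]
  FD 16: (28,0) -> (44,0) [heading=0, draw]
  -- iteration 2/3 --
  FD 17: (44,0) -> (61,0) [heading=0, draw]
  FD 16: (61,0) -> (77,0) [heading=0, draw]
  -- iteration 3/3 --
  FD 17: (77,0) -> (94,0) [heading=0, draw]
  FD 16: (94,0) -> (110,0) [heading=0, draw]
]
RT 15: heading 0 -> 345
Final: pos=(110,0), heading=345, 7 segment(s) drawn

Segment endpoints: x in {0, 11, 28, 44, 61, 77, 94, 110}, y in {0}
xmin=0, ymin=0, xmax=110, ymax=0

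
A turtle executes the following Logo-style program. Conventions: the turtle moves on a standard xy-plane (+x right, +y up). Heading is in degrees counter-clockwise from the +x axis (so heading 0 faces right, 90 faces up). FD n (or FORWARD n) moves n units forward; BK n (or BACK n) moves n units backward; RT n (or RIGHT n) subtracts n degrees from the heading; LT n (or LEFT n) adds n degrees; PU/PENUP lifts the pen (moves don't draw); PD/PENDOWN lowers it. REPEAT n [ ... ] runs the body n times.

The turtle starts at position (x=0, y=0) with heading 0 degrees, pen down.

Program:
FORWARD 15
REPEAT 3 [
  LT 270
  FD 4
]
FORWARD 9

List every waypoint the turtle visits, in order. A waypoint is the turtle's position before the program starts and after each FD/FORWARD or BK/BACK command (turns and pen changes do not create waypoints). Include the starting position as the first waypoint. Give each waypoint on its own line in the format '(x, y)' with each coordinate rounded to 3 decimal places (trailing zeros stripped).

Executing turtle program step by step:
Start: pos=(0,0), heading=0, pen down
FD 15: (0,0) -> (15,0) [heading=0, draw]
REPEAT 3 [
  -- iteration 1/3 --
  LT 270: heading 0 -> 270
  FD 4: (15,0) -> (15,-4) [heading=270, draw]
  -- iteration 2/3 --
  LT 270: heading 270 -> 180
  FD 4: (15,-4) -> (11,-4) [heading=180, draw]
  -- iteration 3/3 --
  LT 270: heading 180 -> 90
  FD 4: (11,-4) -> (11,0) [heading=90, draw]
]
FD 9: (11,0) -> (11,9) [heading=90, draw]
Final: pos=(11,9), heading=90, 5 segment(s) drawn
Waypoints (6 total):
(0, 0)
(15, 0)
(15, -4)
(11, -4)
(11, 0)
(11, 9)

Answer: (0, 0)
(15, 0)
(15, -4)
(11, -4)
(11, 0)
(11, 9)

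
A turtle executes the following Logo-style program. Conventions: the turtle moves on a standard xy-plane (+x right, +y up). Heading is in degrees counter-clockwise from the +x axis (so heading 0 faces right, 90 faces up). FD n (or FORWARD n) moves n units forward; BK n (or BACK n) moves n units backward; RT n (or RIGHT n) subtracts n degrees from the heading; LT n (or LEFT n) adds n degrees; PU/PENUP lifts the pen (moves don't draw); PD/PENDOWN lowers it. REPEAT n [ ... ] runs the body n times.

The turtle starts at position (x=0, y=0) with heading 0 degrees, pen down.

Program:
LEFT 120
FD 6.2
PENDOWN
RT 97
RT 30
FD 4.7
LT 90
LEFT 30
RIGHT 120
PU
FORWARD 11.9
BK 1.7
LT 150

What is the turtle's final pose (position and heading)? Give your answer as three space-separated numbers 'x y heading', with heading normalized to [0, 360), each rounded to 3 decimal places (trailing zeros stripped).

Executing turtle program step by step:
Start: pos=(0,0), heading=0, pen down
LT 120: heading 0 -> 120
FD 6.2: (0,0) -> (-3.1,5.369) [heading=120, draw]
PD: pen down
RT 97: heading 120 -> 23
RT 30: heading 23 -> 353
FD 4.7: (-3.1,5.369) -> (1.565,4.797) [heading=353, draw]
LT 90: heading 353 -> 83
LT 30: heading 83 -> 113
RT 120: heading 113 -> 353
PU: pen up
FD 11.9: (1.565,4.797) -> (13.376,3.346) [heading=353, move]
BK 1.7: (13.376,3.346) -> (11.689,3.554) [heading=353, move]
LT 150: heading 353 -> 143
Final: pos=(11.689,3.554), heading=143, 2 segment(s) drawn

Answer: 11.689 3.554 143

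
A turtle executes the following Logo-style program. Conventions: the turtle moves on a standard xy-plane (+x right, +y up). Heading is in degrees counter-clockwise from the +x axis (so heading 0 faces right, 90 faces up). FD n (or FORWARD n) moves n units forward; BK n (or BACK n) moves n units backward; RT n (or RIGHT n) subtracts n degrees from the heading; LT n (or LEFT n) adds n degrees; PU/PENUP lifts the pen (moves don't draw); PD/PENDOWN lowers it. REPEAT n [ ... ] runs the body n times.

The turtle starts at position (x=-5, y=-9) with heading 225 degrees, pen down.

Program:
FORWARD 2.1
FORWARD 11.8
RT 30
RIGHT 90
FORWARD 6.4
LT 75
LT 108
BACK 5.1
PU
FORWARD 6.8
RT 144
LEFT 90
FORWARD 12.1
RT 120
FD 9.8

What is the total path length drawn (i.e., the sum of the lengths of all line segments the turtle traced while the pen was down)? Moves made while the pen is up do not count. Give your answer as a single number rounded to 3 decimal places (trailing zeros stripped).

Answer: 25.4

Derivation:
Executing turtle program step by step:
Start: pos=(-5,-9), heading=225, pen down
FD 2.1: (-5,-9) -> (-6.485,-10.485) [heading=225, draw]
FD 11.8: (-6.485,-10.485) -> (-14.829,-18.829) [heading=225, draw]
RT 30: heading 225 -> 195
RT 90: heading 195 -> 105
FD 6.4: (-14.829,-18.829) -> (-16.485,-12.647) [heading=105, draw]
LT 75: heading 105 -> 180
LT 108: heading 180 -> 288
BK 5.1: (-16.485,-12.647) -> (-18.061,-7.796) [heading=288, draw]
PU: pen up
FD 6.8: (-18.061,-7.796) -> (-15.96,-14.264) [heading=288, move]
RT 144: heading 288 -> 144
LT 90: heading 144 -> 234
FD 12.1: (-15.96,-14.264) -> (-23.072,-24.053) [heading=234, move]
RT 120: heading 234 -> 114
FD 9.8: (-23.072,-24.053) -> (-27.058,-15.1) [heading=114, move]
Final: pos=(-27.058,-15.1), heading=114, 4 segment(s) drawn

Segment lengths:
  seg 1: (-5,-9) -> (-6.485,-10.485), length = 2.1
  seg 2: (-6.485,-10.485) -> (-14.829,-18.829), length = 11.8
  seg 3: (-14.829,-18.829) -> (-16.485,-12.647), length = 6.4
  seg 4: (-16.485,-12.647) -> (-18.061,-7.796), length = 5.1
Total = 25.4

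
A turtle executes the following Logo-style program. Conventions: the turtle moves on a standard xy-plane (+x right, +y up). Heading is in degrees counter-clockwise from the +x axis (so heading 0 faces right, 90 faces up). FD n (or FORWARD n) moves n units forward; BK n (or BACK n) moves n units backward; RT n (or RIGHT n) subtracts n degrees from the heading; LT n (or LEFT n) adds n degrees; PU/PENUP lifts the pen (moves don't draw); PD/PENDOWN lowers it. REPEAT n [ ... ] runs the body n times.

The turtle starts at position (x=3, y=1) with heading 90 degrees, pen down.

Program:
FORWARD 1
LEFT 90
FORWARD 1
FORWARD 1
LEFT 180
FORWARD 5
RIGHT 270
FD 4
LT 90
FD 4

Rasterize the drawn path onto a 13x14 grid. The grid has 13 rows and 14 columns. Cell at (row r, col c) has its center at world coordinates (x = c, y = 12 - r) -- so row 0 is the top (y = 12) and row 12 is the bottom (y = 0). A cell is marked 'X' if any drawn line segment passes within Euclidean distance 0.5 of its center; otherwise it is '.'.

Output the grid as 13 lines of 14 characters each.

Segment 0: (3,1) -> (3,2)
Segment 1: (3,2) -> (2,2)
Segment 2: (2,2) -> (1,2)
Segment 3: (1,2) -> (6,2)
Segment 4: (6,2) -> (6,6)
Segment 5: (6,6) -> (2,6)

Answer: ..............
..............
..............
..............
..............
..............
..XXXXX.......
......X.......
......X.......
......X.......
.XXXXXX.......
...X..........
..............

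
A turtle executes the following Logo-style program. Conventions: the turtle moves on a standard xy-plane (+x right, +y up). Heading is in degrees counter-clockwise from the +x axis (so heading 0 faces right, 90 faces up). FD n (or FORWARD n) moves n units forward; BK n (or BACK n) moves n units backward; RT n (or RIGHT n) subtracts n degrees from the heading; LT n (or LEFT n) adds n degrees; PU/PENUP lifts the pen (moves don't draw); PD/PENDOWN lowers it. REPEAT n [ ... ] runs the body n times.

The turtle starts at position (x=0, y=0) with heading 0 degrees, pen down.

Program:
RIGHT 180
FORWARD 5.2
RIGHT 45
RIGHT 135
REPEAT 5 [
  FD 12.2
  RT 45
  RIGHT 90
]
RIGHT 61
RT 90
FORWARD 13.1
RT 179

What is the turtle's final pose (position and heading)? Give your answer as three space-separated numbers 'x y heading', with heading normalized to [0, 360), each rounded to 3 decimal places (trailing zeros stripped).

Answer: -8.811 -17.646 75

Derivation:
Executing turtle program step by step:
Start: pos=(0,0), heading=0, pen down
RT 180: heading 0 -> 180
FD 5.2: (0,0) -> (-5.2,0) [heading=180, draw]
RT 45: heading 180 -> 135
RT 135: heading 135 -> 0
REPEAT 5 [
  -- iteration 1/5 --
  FD 12.2: (-5.2,0) -> (7,0) [heading=0, draw]
  RT 45: heading 0 -> 315
  RT 90: heading 315 -> 225
  -- iteration 2/5 --
  FD 12.2: (7,0) -> (-1.627,-8.627) [heading=225, draw]
  RT 45: heading 225 -> 180
  RT 90: heading 180 -> 90
  -- iteration 3/5 --
  FD 12.2: (-1.627,-8.627) -> (-1.627,3.573) [heading=90, draw]
  RT 45: heading 90 -> 45
  RT 90: heading 45 -> 315
  -- iteration 4/5 --
  FD 12.2: (-1.627,3.573) -> (7,-5.053) [heading=315, draw]
  RT 45: heading 315 -> 270
  RT 90: heading 270 -> 180
  -- iteration 5/5 --
  FD 12.2: (7,-5.053) -> (-5.2,-5.053) [heading=180, draw]
  RT 45: heading 180 -> 135
  RT 90: heading 135 -> 45
]
RT 61: heading 45 -> 344
RT 90: heading 344 -> 254
FD 13.1: (-5.2,-5.053) -> (-8.811,-17.646) [heading=254, draw]
RT 179: heading 254 -> 75
Final: pos=(-8.811,-17.646), heading=75, 7 segment(s) drawn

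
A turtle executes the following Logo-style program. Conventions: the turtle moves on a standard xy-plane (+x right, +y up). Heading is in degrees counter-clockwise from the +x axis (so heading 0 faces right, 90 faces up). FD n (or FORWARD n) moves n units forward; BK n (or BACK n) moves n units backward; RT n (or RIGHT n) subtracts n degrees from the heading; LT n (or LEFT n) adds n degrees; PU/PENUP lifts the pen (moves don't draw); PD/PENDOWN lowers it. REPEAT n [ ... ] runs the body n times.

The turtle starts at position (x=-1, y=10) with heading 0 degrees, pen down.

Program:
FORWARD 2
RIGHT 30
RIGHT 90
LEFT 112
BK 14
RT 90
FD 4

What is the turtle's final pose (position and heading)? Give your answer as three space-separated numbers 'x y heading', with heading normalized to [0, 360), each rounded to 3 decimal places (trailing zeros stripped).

Executing turtle program step by step:
Start: pos=(-1,10), heading=0, pen down
FD 2: (-1,10) -> (1,10) [heading=0, draw]
RT 30: heading 0 -> 330
RT 90: heading 330 -> 240
LT 112: heading 240 -> 352
BK 14: (1,10) -> (-12.864,11.948) [heading=352, draw]
RT 90: heading 352 -> 262
FD 4: (-12.864,11.948) -> (-13.42,7.987) [heading=262, draw]
Final: pos=(-13.42,7.987), heading=262, 3 segment(s) drawn

Answer: -13.42 7.987 262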